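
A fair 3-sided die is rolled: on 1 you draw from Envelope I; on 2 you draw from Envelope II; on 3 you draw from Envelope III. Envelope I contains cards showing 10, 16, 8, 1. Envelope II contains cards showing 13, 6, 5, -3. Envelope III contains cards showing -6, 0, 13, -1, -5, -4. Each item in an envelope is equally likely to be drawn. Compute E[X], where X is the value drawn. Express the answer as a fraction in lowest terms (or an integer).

E[X | Envelope I] = (10 + 16 + 8 + 1)/4 = 35/4
E[X | Envelope II] = (13 + 6 + 5 − 3)/4 = 21/4
E[X | Envelope III] = (-6 + 0 + 13 − 1 − 5 − 4)/6 = -1/2
E[X] = (1/3)·35/4 + (1/3)·21/4 + (1/3)·(-1/2) = 9/2

9/2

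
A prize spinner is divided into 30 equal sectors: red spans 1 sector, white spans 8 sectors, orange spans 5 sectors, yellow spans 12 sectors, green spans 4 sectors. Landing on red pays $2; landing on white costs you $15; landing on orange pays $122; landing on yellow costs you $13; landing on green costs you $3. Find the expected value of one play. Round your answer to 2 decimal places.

$10.80

E[payout] = (1/30)·2 + (8/30)·(-15) + (5/30)·122 + (12/30)·(-13) + (4/30)·(-3) = 54/5
≈ $10.80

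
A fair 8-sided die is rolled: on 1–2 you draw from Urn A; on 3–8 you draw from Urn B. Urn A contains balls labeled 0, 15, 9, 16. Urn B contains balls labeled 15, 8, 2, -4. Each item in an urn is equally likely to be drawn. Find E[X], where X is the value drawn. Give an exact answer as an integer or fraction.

E[X | Urn A] = (0 + 15 + 9 + 16)/4 = 10
E[X | Urn B] = (15 + 8 + 2 − 4)/4 = 21/4
E[X] = (1/4)·10 + (3/4)·21/4 = 103/16

103/16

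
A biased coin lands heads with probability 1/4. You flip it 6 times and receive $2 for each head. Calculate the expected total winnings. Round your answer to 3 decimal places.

E[#heads] = 6·1/4 = 3/2 (linearity over flips).
E[winnings] = 2·3/2 = 3.
≈ 3.000

$3.000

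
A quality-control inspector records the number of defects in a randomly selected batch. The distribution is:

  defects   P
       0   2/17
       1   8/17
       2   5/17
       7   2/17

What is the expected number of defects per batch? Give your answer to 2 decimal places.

E[X] = (2/17)·0 + (8/17)·1 + (5/17)·2 + (2/17)·7
     = 32/17 ≈ 1.88

1.88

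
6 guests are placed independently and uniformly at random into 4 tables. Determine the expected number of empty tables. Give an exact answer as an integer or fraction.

729/1024

Let Xⱼ=1 if table j is empty. P(Xⱼ=1) = ((4-1)/4)^6 = 729/4096.
By linearity, E[#empty] = 4·729/4096 = 729/1024.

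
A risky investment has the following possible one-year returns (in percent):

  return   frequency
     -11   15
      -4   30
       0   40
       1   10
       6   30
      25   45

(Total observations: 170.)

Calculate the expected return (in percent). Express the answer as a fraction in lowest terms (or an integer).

103/17

Total = 170, so P(return=-11) = 15/170, etc.
E[X] = (3/34)·(-11) + (3/17)·(-4) + (4/17)·0 + (1/17)·1 + (3/17)·6 + (9/34)·25
     = 103/17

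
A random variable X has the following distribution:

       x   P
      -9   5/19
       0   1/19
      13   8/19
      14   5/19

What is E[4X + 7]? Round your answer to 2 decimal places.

E[4x+7] = (5/19)·(-29) + (1/19)·7 + (8/19)·59 + (5/19)·63
     = 649/19 ≈ 34.16

34.16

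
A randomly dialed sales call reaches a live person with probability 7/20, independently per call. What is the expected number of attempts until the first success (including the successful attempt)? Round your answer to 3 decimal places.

For a geometric distribution, E[trials] = 1/p = 1/(7/20) = 20/7.
≈ 2.857

2.857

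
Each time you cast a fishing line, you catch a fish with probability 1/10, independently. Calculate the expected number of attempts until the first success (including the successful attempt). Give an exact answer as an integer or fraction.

10

For a geometric distribution, E[trials] = 1/p = 1/(1/10) = 10.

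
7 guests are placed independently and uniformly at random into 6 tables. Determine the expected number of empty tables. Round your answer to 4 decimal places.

1.6745

Let Xⱼ=1 if table j is empty. P(Xⱼ=1) = ((6-1)/6)^7 = 78125/279936.
By linearity, E[#empty] = 6·78125/279936 = 78125/46656.
≈ 1.6745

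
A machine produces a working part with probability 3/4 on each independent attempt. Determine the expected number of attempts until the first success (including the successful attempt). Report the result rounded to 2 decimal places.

1.33

For a geometric distribution, E[trials] = 1/p = 1/(3/4) = 4/3.
≈ 1.33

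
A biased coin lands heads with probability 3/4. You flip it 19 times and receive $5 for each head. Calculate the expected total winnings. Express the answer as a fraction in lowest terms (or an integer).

285/4 dollars

E[#heads] = 19·3/4 = 57/4 (linearity over flips).
E[winnings] = 5·57/4 = 285/4.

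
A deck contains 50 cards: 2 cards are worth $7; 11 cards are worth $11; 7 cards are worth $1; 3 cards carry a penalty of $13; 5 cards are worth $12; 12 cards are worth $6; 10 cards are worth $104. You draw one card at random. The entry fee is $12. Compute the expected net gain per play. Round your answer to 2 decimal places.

E[payout] = (2/50)·7 + (11/50)·11 + (7/50)·1 + (3/50)·(-13) + (5/50)·12 + (12/50)·6 + (10/50)·104 = 51/2
Expected profit = 51/2 − 12 = 27/2 ≈ $13.50

$13.50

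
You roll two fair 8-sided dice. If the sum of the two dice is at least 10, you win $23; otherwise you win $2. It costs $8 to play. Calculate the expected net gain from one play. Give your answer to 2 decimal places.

E[payout] = (9/16)·2 + (7/16)·23 = 179/16
Expected profit = 179/16 − 8 = 51/16 ≈ $3.19

$3.19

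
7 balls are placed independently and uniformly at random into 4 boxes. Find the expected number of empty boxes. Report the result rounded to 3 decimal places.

Let Xⱼ=1 if box j is empty. P(Xⱼ=1) = ((4-1)/4)^7 = 2187/16384.
By linearity, E[#empty] = 4·2187/16384 = 2187/4096.
≈ 0.534

0.534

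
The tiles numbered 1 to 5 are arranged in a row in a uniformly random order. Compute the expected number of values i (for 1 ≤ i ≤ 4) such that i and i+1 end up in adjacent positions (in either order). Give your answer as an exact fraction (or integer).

For each i ∈ {1,…,4}, let Xᵢ = 1 if i and i+1 are adjacent. P(Xᵢ=1) = 2·(5−1)!/5! = 2/5.
By linearity, E[ΣXᵢ] = (4)·(2/5) = 8/5.

8/5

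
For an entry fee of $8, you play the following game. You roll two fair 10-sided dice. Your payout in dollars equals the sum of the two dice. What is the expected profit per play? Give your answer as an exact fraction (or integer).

$3

Distribution of the sum of the two dice: 2 w.p. 1/100, 3 w.p. 1/50, 4 w.p. 3/100, 5 w.p. 1/25, 6 w.p. 1/20, 7 w.p. 3/50, …
E[payout] = (1/100)·2 + (1/50)·3 + (3/100)·4 + (1/25)·5 + (1/20)·6 + (3/50)·7 + (7/100)·8 + (2/25)·9 + (9/100)·10 + (1/10)·11 + (9/100)·12 + (2/25)·13 + (7/100)·14 + (3/50)·15 + (1/20)·16 + (1/25)·17 + (3/100)·18 + (1/50)·19 + (1/100)·20 = 11
Expected profit = 11 − 8 = 3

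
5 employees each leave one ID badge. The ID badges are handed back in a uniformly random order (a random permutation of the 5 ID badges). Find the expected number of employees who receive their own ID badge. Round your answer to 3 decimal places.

1.000

Let Xᵢ = 1 if person i gets their own ID badge. For each i, P(Xᵢ=1) = 1/5.
By linearity of expectation, E[X₁+…+X_5] = 5·(1/5) = 1.
≈ 1.000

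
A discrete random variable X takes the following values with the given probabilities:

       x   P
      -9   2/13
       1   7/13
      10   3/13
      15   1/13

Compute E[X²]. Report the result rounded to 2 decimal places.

E[X²] = (2/13)·81 + (7/13)·1 + (3/13)·100 + (1/13)·225
     = 694/13 ≈ 53.38

53.38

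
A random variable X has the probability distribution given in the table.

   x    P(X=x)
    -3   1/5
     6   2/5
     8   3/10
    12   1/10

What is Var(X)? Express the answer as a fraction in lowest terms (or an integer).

E[X] = (1/5)·(-3) + (2/5)·6 + (3/10)·8 + (1/10)·12 = 27/5
E[X²] = (1/5)·9 + (2/5)·36 + (3/10)·64 + (1/10)·144 = 249/5
Var(X) = 249/5 − (27/5)² = 516/25

516/25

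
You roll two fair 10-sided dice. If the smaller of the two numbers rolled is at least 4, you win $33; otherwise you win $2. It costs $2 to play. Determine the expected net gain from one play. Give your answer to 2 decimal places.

$15.19

E[payout] = (51/100)·2 + (49/100)·33 = 1719/100
Expected profit = 1719/100 − 2 = 1519/100 ≈ $15.19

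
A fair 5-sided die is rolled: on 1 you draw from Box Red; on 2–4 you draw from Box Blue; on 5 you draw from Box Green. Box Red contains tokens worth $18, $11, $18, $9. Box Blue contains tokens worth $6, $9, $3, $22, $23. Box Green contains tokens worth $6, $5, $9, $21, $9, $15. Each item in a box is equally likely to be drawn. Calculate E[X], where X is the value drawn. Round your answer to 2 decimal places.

E[X | Box Red] = (18 + 11 + 18 + 9)/4 = 14
E[X | Box Blue] = (6 + 9 + 3 + 22 + 23)/5 = 63/5
E[X | Box Green] = (6 + 5 + 9 + 21 + 9 + 15)/6 = 65/6
E[X] = (1/5)·14 + (3/5)·63/5 + (1/5)·65/6 = 1879/150 ≈ 12.53

$12.53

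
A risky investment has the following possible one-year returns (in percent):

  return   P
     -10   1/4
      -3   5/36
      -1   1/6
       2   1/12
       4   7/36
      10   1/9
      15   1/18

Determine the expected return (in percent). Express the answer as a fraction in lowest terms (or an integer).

E[X] = (1/4)·(-10) + (5/36)·(-3) + (1/6)·(-1) + (1/12)·2 + (7/36)·4 + (1/9)·10 + (1/18)·15
     = -7/36

-7/36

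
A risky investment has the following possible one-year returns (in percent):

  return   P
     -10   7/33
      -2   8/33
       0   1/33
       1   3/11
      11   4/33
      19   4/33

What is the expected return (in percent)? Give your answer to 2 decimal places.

E[X] = (7/33)·(-10) + (8/33)·(-2) + (1/33)·0 + (3/11)·1 + (4/33)·11 + (4/33)·19
     = 43/33 ≈ 1.30

1.30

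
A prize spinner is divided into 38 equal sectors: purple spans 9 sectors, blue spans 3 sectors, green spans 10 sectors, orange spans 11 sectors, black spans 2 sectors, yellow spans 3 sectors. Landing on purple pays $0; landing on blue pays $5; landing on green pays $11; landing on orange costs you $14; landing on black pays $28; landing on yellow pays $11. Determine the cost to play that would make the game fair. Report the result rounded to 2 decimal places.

$1.58

E[payout] = (9/38)·0 + (3/38)·5 + (10/38)·11 + (11/38)·(-14) + (2/38)·28 + (3/38)·11 = 30/19
Fair fee = E[payout] = 30/19 ≈ $1.58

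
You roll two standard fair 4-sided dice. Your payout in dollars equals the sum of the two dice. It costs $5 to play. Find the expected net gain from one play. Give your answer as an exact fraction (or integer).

$0

Distribution of the sum of the two dice: 2 w.p. 1/16, 3 w.p. 1/8, 4 w.p. 3/16, 5 w.p. 1/4, 6 w.p. 3/16, 7 w.p. 1/8, …
E[payout] = (1/16)·2 + (1/8)·3 + (3/16)·4 + (1/4)·5 + (3/16)·6 + (1/8)·7 + (1/16)·8 = 5
Expected profit = 5 − 5 = 0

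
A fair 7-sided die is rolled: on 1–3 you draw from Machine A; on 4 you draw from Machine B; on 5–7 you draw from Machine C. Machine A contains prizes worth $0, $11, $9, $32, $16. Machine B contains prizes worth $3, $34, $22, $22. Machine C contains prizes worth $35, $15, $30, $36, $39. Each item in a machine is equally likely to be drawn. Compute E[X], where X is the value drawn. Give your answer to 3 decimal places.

E[X | Machine A] = (0 + 11 + 9 + 32 + 16)/5 = 68/5
E[X | Machine B] = (3 + 34 + 22 + 22)/4 = 81/4
E[X | Machine C] = (35 + 15 + 30 + 36 + 39)/5 = 31
E[X] = (3/7)·68/5 + (1/7)·81/4 + (3/7)·31 = 3081/140 ≈ 22.007

$22.007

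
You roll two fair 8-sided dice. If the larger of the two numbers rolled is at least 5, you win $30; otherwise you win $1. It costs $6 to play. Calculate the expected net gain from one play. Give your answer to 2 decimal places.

$16.75

E[payout] = (1/4)·1 + (3/4)·30 = 91/4
Expected profit = 91/4 − 6 = 67/4 ≈ $16.75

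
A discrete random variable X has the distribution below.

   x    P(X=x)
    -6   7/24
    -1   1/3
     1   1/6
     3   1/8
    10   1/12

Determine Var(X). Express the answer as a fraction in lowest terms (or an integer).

11495/576

E[X] = (7/24)·(-6) + (1/3)·(-1) + (1/6)·1 + (1/8)·3 + (1/12)·10 = -17/24
E[X²] = (7/24)·36 + (1/3)·1 + (1/6)·1 + (1/8)·9 + (1/12)·100 = 491/24
Var(X) = 491/24 − (-17/24)² = 11495/576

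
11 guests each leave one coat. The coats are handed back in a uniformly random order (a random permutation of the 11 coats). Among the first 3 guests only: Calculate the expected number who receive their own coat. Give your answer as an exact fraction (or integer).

Let Xᵢ = 1 if person i gets their own coat. For each i, P(Xᵢ=1) = 1/11.
By linearity of expectation, E[X₁+…+X_3] = 3·(1/11) = 3/11.

3/11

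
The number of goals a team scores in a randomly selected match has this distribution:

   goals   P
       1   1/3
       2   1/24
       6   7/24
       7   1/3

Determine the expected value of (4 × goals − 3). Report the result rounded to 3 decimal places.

15.000

E[4x-3] = (1/3)·1 + (1/24)·5 + (7/24)·21 + (1/3)·25
     = 15 ≈ 15.000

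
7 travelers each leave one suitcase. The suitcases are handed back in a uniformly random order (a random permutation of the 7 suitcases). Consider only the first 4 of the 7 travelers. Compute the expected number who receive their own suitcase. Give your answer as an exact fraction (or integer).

Let Xᵢ = 1 if person i gets their own suitcase. For each i, P(Xᵢ=1) = 1/7.
By linearity of expectation, E[X₁+…+X_4] = 4·(1/7) = 4/7.

4/7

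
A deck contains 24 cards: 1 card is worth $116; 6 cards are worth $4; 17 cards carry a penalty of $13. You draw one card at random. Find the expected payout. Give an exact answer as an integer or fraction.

-27/8 dollars

E[payout] = (1/24)·116 + (6/24)·4 + (17/24)·(-13) = -27/8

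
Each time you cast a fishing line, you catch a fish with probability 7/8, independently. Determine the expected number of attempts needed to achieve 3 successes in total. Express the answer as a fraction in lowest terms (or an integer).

By linearity (sum of 3 independent geometric waits), E[trials] = 3/p = 3/(7/8) = 24/7.

24/7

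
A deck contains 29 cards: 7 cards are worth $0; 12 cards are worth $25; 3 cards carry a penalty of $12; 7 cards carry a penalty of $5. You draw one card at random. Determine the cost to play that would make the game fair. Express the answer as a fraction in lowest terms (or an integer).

229/29 dollars

E[payout] = (7/29)·0 + (12/29)·25 + (3/29)·(-12) + (7/29)·(-5) = 229/29
Fair fee = E[payout] = 229/29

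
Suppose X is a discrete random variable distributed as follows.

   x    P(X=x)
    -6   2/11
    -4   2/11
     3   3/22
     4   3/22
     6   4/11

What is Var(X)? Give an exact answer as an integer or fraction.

11721/484

E[X] = (2/11)·(-6) + (2/11)·(-4) + (3/22)·3 + (3/22)·4 + (4/11)·6 = 29/22
E[X²] = (2/11)·36 + (2/11)·16 + (3/22)·9 + (3/22)·16 + (4/11)·36 = 571/22
Var(X) = 571/22 − (29/22)² = 11721/484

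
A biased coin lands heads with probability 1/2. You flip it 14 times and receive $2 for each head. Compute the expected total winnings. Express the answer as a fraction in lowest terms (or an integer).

$14

E[#heads] = 14·1/2 = 7 (linearity over flips).
E[winnings] = 2·7 = 14.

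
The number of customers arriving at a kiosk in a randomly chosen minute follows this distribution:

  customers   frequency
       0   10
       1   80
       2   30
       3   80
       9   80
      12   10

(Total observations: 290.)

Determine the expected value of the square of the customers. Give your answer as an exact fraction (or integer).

Total = 290, so P(customers=0) = 10/290, etc.
E[X²] = (1/29)·0 + (8/29)·1 + (3/29)·4 + (8/29)·9 + (8/29)·81 + (1/29)·144
     = 884/29

884/29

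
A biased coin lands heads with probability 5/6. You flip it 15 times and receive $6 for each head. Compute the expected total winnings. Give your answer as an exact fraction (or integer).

$75

E[#heads] = 15·5/6 = 25/2 (linearity over flips).
E[winnings] = 6·25/2 = 75.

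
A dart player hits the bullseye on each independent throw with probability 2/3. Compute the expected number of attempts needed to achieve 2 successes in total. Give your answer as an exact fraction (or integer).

By linearity (sum of 2 independent geometric waits), E[trials] = 2/p = 2/(2/3) = 3.

3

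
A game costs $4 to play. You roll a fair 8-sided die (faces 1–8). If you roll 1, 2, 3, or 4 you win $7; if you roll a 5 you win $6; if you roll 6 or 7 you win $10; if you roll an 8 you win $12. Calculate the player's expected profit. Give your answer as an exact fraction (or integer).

E[payout] = (1/8)·6 + (1/2)·7 + (1/4)·10 + (1/8)·12 = 33/4
Expected profit = 33/4 − 4 = 17/4

17/4 dollars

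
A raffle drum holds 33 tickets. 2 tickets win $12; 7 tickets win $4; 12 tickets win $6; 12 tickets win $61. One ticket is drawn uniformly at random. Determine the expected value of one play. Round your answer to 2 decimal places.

E[payout] = (2/33)·12 + (7/33)·4 + (12/33)·6 + (12/33)·61 = 856/33
≈ $25.94

$25.94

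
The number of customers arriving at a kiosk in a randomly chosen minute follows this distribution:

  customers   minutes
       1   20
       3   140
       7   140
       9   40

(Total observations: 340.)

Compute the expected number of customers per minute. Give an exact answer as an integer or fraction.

89/17

Total = 340, so P(customers=1) = 20/340, etc.
E[X] = (1/17)·1 + (7/17)·3 + (7/17)·7 + (2/17)·9
     = 89/17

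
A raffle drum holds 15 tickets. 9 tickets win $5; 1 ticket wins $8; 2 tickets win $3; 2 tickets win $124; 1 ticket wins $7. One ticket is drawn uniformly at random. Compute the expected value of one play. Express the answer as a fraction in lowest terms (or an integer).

314/15 dollars

E[payout] = (9/15)·5 + (1/15)·8 + (2/15)·3 + (2/15)·124 + (1/15)·7 = 314/15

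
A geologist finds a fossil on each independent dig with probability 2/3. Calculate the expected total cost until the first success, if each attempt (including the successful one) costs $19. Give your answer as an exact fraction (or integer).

57/2 dollars

E[#attempts] = 1/p = 3/2; E[cost] = 19·3/2 = 57/2.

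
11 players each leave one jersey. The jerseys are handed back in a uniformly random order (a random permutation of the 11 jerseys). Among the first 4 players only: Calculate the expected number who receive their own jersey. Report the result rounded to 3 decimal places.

0.364

Let Xᵢ = 1 if person i gets their own jersey. For each i, P(Xᵢ=1) = 1/11.
By linearity of expectation, E[X₁+…+X_4] = 4·(1/11) = 4/11.
≈ 0.364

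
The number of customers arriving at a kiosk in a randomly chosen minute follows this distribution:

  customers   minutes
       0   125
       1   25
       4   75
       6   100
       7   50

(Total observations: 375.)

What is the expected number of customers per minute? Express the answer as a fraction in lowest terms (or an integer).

Total = 375, so P(customers=0) = 125/375, etc.
E[X] = (1/3)·0 + (1/15)·1 + (1/5)·4 + (4/15)·6 + (2/15)·7
     = 17/5

17/5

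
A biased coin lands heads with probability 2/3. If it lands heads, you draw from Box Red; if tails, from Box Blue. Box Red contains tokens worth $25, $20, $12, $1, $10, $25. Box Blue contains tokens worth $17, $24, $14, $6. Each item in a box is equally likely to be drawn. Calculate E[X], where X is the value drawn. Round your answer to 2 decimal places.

E[X | Box Red] = (25 + 20 + 12 + 1 + 10 + 25)/6 = 31/2
E[X | Box Blue] = (17 + 24 + 14 + 6)/4 = 61/4
E[X] = (2/3)·31/2 + (1/3)·61/4 = 185/12 ≈ 15.42

$15.42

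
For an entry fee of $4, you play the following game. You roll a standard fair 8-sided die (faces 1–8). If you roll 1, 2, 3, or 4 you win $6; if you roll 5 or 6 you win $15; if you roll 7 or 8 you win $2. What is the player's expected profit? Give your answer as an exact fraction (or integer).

13/4 dollars

E[payout] = (1/4)·2 + (1/2)·6 + (1/4)·15 = 29/4
Expected profit = 29/4 − 4 = 13/4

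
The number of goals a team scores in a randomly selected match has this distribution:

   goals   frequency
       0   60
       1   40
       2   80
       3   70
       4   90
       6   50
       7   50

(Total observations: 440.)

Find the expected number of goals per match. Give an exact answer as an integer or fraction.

Total = 440, so P(goals=0) = 60/440, etc.
E[X] = (3/22)·0 + (1/11)·1 + (2/11)·2 + (7/44)·3 + (9/44)·4 + (5/44)·6 + (5/44)·7
     = 71/22

71/22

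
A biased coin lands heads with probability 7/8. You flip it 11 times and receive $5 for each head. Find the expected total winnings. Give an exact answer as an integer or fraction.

E[#heads] = 11·7/8 = 77/8 (linearity over flips).
E[winnings] = 5·77/8 = 385/8.

385/8 dollars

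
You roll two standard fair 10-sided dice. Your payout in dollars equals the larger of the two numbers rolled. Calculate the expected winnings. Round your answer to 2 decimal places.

$7.15

Distribution of the larger of the two numbers rolled: 1 w.p. 1/100, 2 w.p. 3/100, 3 w.p. 1/20, 4 w.p. 7/100, 5 w.p. 9/100, 6 w.p. 11/100, …
E[payout] = (1/100)·1 + (3/100)·2 + (1/20)·3 + (7/100)·4 + (9/100)·5 + (11/100)·6 + (13/100)·7 + (3/20)·8 + (17/100)·9 + (19/100)·10 = 143/20
≈ $7.15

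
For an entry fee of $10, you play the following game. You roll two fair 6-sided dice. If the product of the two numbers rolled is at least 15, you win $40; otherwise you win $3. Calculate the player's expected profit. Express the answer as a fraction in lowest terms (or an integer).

E[payout] = (23/36)·3 + (13/36)·40 = 589/36
Expected profit = 589/36 − 10 = 229/36

229/36 dollars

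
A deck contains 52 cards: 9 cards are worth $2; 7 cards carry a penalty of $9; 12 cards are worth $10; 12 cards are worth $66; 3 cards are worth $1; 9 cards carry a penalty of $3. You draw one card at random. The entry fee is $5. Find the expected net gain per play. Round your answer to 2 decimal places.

$11.21

E[payout] = (9/52)·2 + (7/52)·(-9) + (12/52)·10 + (12/52)·66 + (3/52)·1 + (9/52)·(-3) = 843/52
Expected profit = 843/52 − 5 = 583/52 ≈ $11.21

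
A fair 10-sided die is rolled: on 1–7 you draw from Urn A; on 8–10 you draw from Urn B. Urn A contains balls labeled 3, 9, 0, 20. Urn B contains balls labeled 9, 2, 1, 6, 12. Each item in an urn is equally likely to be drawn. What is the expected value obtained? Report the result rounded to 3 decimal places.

E[X | Urn A] = (3 + 9 + 0 + 20)/4 = 8
E[X | Urn B] = (9 + 2 + 1 + 6 + 12)/5 = 6
E[X] = (7/10)·8 + (3/10)·6 = 37/5 ≈ 7.400

7.400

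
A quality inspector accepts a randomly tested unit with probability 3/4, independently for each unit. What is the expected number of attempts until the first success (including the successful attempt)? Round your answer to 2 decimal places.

1.33

For a geometric distribution, E[trials] = 1/p = 1/(3/4) = 4/3.
≈ 1.33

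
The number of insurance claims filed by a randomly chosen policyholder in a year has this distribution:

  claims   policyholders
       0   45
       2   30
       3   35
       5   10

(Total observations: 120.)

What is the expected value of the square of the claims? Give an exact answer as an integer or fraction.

Total = 120, so P(claims=0) = 45/120, etc.
E[X²] = (3/8)·0 + (1/4)·4 + (7/24)·9 + (1/12)·25
     = 137/24

137/24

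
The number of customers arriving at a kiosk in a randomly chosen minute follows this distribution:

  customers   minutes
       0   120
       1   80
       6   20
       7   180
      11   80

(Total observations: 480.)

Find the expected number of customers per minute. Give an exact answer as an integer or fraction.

39/8

Total = 480, so P(customers=0) = 120/480, etc.
E[X] = (1/4)·0 + (1/6)·1 + (1/24)·6 + (3/8)·7 + (1/6)·11
     = 39/8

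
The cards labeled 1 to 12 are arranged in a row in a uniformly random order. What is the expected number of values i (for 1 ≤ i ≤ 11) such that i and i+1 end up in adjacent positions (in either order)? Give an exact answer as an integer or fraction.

11/6

For each i ∈ {1,…,11}, let Xᵢ = 1 if i and i+1 are adjacent. P(Xᵢ=1) = 2·(12−1)!/12! = 2/12.
By linearity, E[ΣXᵢ] = (11)·(2/12) = 11/6.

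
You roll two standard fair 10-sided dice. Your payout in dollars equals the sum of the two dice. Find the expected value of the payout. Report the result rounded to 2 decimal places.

Distribution of the sum of the two dice: 2 w.p. 1/100, 3 w.p. 1/50, 4 w.p. 3/100, 5 w.p. 1/25, 6 w.p. 1/20, 7 w.p. 3/50, …
E[payout] = (1/100)·2 + (1/50)·3 + (3/100)·4 + (1/25)·5 + (1/20)·6 + (3/50)·7 + (7/100)·8 + (2/25)·9 + (9/100)·10 + (1/10)·11 + (9/100)·12 + (2/25)·13 + (7/100)·14 + (3/50)·15 + (1/20)·16 + (1/25)·17 + (3/100)·18 + (1/50)·19 + (1/100)·20 = 11
≈ $11.00

$11.00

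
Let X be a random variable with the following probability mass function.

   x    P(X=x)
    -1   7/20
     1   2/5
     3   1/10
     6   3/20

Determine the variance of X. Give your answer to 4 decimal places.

E[X] = (7/20)·(-1) + (2/5)·1 + (1/10)·3 + (3/20)·6 = 5/4
E[X²] = (7/20)·1 + (2/5)·1 + (1/10)·9 + (3/20)·36 = 141/20
Var(X) = 141/20 − (5/4)² = 439/80 ≈ 5.4875

5.4875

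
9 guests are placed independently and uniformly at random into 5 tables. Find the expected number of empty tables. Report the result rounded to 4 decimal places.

0.6711

Let Xⱼ=1 if table j is empty. P(Xⱼ=1) = ((5-1)/5)^9 = 262144/1953125.
By linearity, E[#empty] = 5·262144/1953125 = 262144/390625.
≈ 0.6711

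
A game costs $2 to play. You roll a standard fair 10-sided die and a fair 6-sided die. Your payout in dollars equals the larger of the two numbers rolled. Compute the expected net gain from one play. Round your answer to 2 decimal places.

Distribution of the larger of the two numbers rolled: 1 w.p. 1/60, 2 w.p. 1/20, 3 w.p. 1/12, 4 w.p. 7/60, 5 w.p. 3/20, 6 w.p. 11/60, …
E[payout] = (1/60)·1 + (1/20)·2 + (1/12)·3 + (7/60)·4 + (3/20)·5 + (11/60)·6 + (1/10)·7 + (1/10)·8 + (1/10)·9 + (1/10)·10 = 73/12
Expected profit = 73/12 − 2 = 49/12 ≈ $4.08

$4.08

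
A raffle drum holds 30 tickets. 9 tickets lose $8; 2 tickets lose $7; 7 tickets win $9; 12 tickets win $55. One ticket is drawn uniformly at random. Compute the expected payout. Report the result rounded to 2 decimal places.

$21.23

E[payout] = (9/30)·(-8) + (2/30)·(-7) + (7/30)·9 + (12/30)·55 = 637/30
≈ $21.23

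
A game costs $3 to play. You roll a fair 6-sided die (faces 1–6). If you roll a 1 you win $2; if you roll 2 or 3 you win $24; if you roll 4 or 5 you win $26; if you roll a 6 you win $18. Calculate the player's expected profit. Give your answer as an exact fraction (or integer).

$17

E[payout] = (1/6)·2 + (1/6)·18 + (1/3)·24 + (1/3)·26 = 20
Expected profit = 20 − 3 = 17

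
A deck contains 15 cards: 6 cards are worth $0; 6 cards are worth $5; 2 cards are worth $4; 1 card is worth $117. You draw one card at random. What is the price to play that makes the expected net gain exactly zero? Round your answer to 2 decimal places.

$10.33

E[payout] = (6/15)·0 + (6/15)·5 + (2/15)·4 + (1/15)·117 = 31/3
Fair fee = E[payout] = 31/3 ≈ $10.33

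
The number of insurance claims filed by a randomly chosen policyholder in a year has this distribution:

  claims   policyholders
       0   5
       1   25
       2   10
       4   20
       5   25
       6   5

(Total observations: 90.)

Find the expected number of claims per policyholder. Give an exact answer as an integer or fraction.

28/9

Total = 90, so P(claims=0) = 5/90, etc.
E[X] = (1/18)·0 + (5/18)·1 + (1/9)·2 + (2/9)·4 + (5/18)·5 + (1/18)·6
     = 28/9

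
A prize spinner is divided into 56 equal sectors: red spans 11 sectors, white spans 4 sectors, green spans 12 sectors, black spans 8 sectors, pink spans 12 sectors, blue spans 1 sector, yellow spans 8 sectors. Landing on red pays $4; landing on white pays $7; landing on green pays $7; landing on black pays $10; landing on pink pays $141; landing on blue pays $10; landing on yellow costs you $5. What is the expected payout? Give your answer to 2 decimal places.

$33.89

E[payout] = (11/56)·4 + (4/56)·7 + (12/56)·7 + (8/56)·10 + (12/56)·141 + (1/56)·10 + (8/56)·(-5) = 949/28
≈ $33.89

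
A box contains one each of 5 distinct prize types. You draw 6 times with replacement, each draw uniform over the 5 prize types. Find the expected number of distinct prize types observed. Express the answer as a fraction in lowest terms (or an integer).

Let Xⱼ=1 if type j appears at least once. P(Xⱼ=1) = 1 − ((5−1)/5)^6 = 11529/15625.
E[#distinct] = 5·11529/15625 = 11529/3125.

11529/3125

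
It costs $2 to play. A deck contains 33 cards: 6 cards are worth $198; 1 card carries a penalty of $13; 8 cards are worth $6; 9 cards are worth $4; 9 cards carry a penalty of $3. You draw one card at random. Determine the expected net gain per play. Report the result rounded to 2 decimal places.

$35.33

E[payout] = (6/33)·198 + (1/33)·(-13) + (8/33)·6 + (9/33)·4 + (9/33)·(-3) = 112/3
Expected profit = 112/3 − 2 = 106/3 ≈ $35.33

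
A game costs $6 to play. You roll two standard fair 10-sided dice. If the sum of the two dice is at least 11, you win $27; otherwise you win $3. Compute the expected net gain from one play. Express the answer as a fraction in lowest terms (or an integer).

E[payout] = (9/20)·3 + (11/20)·27 = 81/5
Expected profit = 81/5 − 6 = 51/5

51/5 dollars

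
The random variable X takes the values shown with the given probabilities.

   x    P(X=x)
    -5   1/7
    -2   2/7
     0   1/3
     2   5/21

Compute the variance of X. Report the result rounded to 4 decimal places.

5.0113

E[X] = (1/7)·(-5) + (2/7)·(-2) + (1/3)·0 + (5/21)·2 = -17/21
E[X²] = (1/7)·25 + (2/7)·4 + (1/3)·0 + (5/21)·4 = 17/3
Var(X) = 17/3 − (-17/21)² = 2210/441 ≈ 5.0113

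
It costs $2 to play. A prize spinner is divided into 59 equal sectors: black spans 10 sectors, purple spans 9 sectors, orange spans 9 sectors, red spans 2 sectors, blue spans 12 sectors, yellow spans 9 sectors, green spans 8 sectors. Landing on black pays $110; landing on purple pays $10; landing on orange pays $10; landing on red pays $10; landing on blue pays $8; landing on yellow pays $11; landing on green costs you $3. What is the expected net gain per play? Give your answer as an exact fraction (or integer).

E[payout] = (10/59)·110 + (9/59)·10 + (9/59)·10 + (2/59)·10 + (12/59)·8 + (9/59)·11 + (8/59)·(-3) = 1471/59
Expected profit = 1471/59 − 2 = 1353/59

1353/59 dollars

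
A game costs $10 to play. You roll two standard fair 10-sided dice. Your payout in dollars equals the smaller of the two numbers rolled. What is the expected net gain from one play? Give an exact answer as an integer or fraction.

-123/20 dollars

Distribution of the smaller of the two numbers rolled: 1 w.p. 19/100, 2 w.p. 17/100, 3 w.p. 3/20, 4 w.p. 13/100, 5 w.p. 11/100, 6 w.p. 9/100, …
E[payout] = (19/100)·1 + (17/100)·2 + (3/20)·3 + (13/100)·4 + (11/100)·5 + (9/100)·6 + (7/100)·7 + (1/20)·8 + (3/100)·9 + (1/100)·10 = 77/20
Expected profit = 77/20 − 10 = -123/20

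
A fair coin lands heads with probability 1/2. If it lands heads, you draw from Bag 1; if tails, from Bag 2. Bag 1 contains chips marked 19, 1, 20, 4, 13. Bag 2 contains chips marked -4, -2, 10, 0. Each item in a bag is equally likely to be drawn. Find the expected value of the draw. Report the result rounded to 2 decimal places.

6.20

E[X | Bag 1] = (19 + 1 + 20 + 4 + 13)/5 = 57/5
E[X | Bag 2] = (-4 − 2 + 10 + 0)/4 = 1
E[X] = (1/2)·57/5 + (1/2)·1 = 31/5 ≈ 6.20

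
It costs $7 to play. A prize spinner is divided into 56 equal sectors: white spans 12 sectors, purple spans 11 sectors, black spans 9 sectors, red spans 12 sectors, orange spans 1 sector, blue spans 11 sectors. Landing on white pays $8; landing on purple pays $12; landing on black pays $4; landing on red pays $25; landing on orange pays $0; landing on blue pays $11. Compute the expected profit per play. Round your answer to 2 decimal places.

$5.23

E[payout] = (12/56)·8 + (11/56)·12 + (9/56)·4 + (12/56)·25 + (1/56)·0 + (11/56)·11 = 685/56
Expected profit = 685/56 − 7 = 293/56 ≈ $5.23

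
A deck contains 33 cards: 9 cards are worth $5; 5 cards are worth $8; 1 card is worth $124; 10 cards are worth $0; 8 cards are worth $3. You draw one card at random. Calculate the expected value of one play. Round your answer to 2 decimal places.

E[payout] = (9/33)·5 + (5/33)·8 + (1/33)·124 + (10/33)·0 + (8/33)·3 = 233/33
≈ $7.06

$7.06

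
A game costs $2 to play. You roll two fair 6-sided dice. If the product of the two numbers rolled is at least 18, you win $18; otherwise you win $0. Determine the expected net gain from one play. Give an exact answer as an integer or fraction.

$3

E[payout] = (13/18)·0 + (5/18)·18 = 5
Expected profit = 5 − 2 = 3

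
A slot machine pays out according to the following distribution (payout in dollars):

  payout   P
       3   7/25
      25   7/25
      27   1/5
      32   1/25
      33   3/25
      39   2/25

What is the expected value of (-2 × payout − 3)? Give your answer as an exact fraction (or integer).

E[-2x-3] = (7/25)·(-9) + (7/25)·(-53) + (1/5)·(-57) + (1/25)·(-67) + (3/25)·(-69) + (2/25)·(-81)
     = -231/5

-231/5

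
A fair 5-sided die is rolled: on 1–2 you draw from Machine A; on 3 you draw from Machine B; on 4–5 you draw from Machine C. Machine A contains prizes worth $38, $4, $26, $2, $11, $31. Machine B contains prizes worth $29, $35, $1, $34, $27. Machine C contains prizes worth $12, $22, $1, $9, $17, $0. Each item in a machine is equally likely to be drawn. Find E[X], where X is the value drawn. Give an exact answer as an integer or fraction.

1243/75 dollars

E[X | Machine A] = (38 + 4 + 26 + 2 + 11 + 31)/6 = 56/3
E[X | Machine B] = (29 + 35 + 1 + 34 + 27)/5 = 126/5
E[X | Machine C] = (12 + 22 + 1 + 9 + 17 + 0)/6 = 61/6
E[X] = (2/5)·56/3 + (1/5)·126/5 + (2/5)·61/6 = 1243/75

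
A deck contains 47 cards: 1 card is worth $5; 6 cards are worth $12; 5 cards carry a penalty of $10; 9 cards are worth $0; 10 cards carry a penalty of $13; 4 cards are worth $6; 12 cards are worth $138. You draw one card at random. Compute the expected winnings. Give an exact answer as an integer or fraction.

1577/47 dollars

E[payout] = (1/47)·5 + (6/47)·12 + (5/47)·(-10) + (9/47)·0 + (10/47)·(-13) + (4/47)·6 + (12/47)·138 = 1577/47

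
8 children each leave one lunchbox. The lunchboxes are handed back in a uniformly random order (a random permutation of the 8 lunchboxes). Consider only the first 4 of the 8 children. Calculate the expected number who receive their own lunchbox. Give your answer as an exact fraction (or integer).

1/2

Let Xᵢ = 1 if person i gets their own lunchbox. For each i, P(Xᵢ=1) = 1/8.
By linearity of expectation, E[X₁+…+X_4] = 4·(1/8) = 1/2.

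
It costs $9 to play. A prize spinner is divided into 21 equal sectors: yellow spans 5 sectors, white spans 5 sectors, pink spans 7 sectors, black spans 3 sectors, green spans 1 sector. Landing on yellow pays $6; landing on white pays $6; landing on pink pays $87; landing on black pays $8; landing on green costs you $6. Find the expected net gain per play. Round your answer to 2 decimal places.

E[payout] = (5/21)·6 + (5/21)·6 + (7/21)·87 + (3/21)·8 + (1/21)·(-6) = 229/7
Expected profit = 229/7 − 9 = 166/7 ≈ $23.71

$23.71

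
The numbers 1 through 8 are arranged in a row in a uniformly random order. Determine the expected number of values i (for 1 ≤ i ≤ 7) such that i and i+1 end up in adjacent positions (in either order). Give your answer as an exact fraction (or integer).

7/4

For each i ∈ {1,…,7}, let Xᵢ = 1 if i and i+1 are adjacent. P(Xᵢ=1) = 2·(8−1)!/8! = 2/8.
By linearity, E[ΣXᵢ] = (7)·(2/8) = 7/4.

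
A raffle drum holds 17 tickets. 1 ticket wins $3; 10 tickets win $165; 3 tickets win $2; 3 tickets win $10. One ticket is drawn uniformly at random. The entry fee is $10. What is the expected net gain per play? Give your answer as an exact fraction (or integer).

E[payout] = (1/17)·3 + (10/17)·165 + (3/17)·2 + (3/17)·10 = 1689/17
Expected profit = 1689/17 − 10 = 1519/17

1519/17 dollars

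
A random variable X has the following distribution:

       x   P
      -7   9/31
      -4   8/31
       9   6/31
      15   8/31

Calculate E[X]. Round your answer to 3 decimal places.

E[X] = (9/31)·(-7) + (8/31)·(-4) + (6/31)·9 + (8/31)·15
     = 79/31 ≈ 2.548

2.548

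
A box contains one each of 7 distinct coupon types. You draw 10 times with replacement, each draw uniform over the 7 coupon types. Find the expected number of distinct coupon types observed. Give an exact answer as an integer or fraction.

Let Xⱼ=1 if type j appears at least once. P(Xⱼ=1) = 1 − ((7−1)/7)^10 = 222009073/282475249.
E[#distinct] = 7·222009073/282475249 = 222009073/40353607.

222009073/40353607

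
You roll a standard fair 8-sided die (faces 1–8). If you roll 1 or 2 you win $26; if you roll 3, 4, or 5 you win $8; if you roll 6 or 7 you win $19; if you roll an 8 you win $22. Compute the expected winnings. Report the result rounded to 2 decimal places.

$17.00

E[payout] = (3/8)·8 + (1/4)·19 + (1/8)·22 + (1/4)·26 = 17
≈ $17.00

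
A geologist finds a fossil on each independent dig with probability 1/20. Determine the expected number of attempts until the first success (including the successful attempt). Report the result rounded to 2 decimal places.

20.00

For a geometric distribution, E[trials] = 1/p = 1/(1/20) = 20.
≈ 20.00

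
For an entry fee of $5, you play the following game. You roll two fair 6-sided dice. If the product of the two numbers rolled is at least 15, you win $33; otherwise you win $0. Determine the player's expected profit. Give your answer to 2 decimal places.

$6.92

E[payout] = (23/36)·0 + (13/36)·33 = 143/12
Expected profit = 143/12 − 5 = 83/12 ≈ $6.92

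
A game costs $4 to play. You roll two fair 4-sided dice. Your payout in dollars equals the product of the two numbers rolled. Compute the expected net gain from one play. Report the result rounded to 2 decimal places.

$2.25

Distribution of the product of the two numbers rolled: 1 w.p. 1/16, 2 w.p. 1/8, 3 w.p. 1/8, 4 w.p. 3/16, 6 w.p. 1/8, 8 w.p. 1/8, …
E[payout] = (1/16)·1 + (1/8)·2 + (1/8)·3 + (3/16)·4 + (1/8)·6 + (1/8)·8 + (1/16)·9 + (1/8)·12 + (1/16)·16 = 25/4
Expected profit = 25/4 − 4 = 9/4 ≈ $2.25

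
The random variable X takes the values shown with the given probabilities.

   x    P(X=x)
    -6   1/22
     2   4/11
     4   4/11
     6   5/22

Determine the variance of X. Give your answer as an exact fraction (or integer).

772/121

E[X] = (1/22)·(-6) + (4/11)·2 + (4/11)·4 + (5/22)·6 = 36/11
E[X²] = (1/22)·36 + (4/11)·4 + (4/11)·16 + (5/22)·36 = 188/11
Var(X) = 188/11 − (36/11)² = 772/121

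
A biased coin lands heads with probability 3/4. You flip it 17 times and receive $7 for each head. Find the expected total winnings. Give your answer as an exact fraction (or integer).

E[#heads] = 17·3/4 = 51/4 (linearity over flips).
E[winnings] = 7·51/4 = 357/4.

357/4 dollars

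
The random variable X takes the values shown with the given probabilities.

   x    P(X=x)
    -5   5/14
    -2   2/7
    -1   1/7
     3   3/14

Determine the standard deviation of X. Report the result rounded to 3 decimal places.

2.949

E[X] = -13/7, E[X²] = 85/7
Var(X) = E[X²] − (E[X])² = 85/7 − 169/49 = 426/49
SD(X) = √(426/49) ≈ 2.949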